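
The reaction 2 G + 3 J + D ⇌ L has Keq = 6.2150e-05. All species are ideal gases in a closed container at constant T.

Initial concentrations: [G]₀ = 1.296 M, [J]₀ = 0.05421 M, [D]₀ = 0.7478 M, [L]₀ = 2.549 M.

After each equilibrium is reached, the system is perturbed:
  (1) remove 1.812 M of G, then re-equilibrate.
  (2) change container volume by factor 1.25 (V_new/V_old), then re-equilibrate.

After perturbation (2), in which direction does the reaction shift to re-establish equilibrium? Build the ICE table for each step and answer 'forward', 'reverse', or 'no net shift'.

Q₀ = 1.2739e+04 vs Keq = 6.2150e-05 ⇒ Q>K, reverse
Step 1:
                   G          J          D          L
  Initial      1.296    0.05421     0.7478      2.549
  Change       3.693       5.54      1.847     -1.847
  Equil        4.989      5.594      2.594     0.7025
  solve Keq expr → x = -1.847; check Q = 6.2150e-05
Then remove 1.812 M of G.
Step 2:
                   G          J          D          L
  Initial      3.177      5.594      2.594     0.7025
  Change      0.3798     0.5697     0.1899    -0.1899
  Equil        3.557      6.163      2.784     0.5126
  solve Keq expr → x = -0.1899; check Q = 6.2150e-05
Then change container volume by factor 1.25 (V_new/V_old).
Step 3:
                   G          J          D          L
  Initial      2.845      4.931      2.227     0.4101
  Change      0.3362     0.5043     0.1681    -0.1681
  Equil        3.182      5.435      2.395      0.242
  solve Keq expr → x = -0.1681; check Q = 6.2150e-05

Direction: reverse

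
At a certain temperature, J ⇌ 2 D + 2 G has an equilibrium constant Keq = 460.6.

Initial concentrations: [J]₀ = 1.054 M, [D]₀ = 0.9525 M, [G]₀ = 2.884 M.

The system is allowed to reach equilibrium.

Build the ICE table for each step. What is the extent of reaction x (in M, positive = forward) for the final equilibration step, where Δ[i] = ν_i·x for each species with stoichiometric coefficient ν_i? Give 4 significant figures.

Q₀ = 7.159 vs Keq = 460.6 ⇒ Q<K, forward
Step 1:
                   J          D          G
  init         1.054     0.9525      2.884
  Δ           -0.782      1.564      1.564
  eq           0.272      2.516      4.448
  solve Keq expr → x = 0.782; check Q = 460.6

x = 0.782 M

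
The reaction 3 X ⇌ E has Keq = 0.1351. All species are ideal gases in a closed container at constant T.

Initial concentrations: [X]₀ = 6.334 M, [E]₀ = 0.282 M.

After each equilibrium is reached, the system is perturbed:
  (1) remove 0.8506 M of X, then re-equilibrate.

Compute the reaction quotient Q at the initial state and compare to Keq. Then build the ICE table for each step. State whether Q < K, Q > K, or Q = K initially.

Q₀ = 0.00111; Q < K (proceeds forward)

Q₀ = 0.00111 vs Keq = 0.1351 ⇒ Q<K, forward
Step 1:
                  X         E
  I           6.334     0.282
  C          -4.041     1.347
  E           2.293     1.629
  solve Keq expr → x = 1.347; check Q = 0.1351
Then remove 0.8506 M of X.
Step 2:
                  X         E
  I           1.442     1.629
  C          0.7302   -0.2434
  E           2.173     1.386
  solve Keq expr → x = -0.2434; check Q = 0.1351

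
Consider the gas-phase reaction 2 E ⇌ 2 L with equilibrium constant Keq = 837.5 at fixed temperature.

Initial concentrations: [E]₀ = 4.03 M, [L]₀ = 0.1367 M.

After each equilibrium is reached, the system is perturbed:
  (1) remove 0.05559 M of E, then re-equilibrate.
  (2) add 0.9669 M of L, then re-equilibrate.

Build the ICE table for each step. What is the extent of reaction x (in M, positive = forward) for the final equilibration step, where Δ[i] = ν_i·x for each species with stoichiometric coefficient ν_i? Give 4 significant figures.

x = -0.01615 M

Q₀ = 0.001151 vs Keq = 837.5 ⇒ Q<K, forward
Step 1:
                  E         L
  Initial      4.03    0.1367
  Change     -3.891     3.891
  Equil      0.1392     4.028
  solve Keq expr → x = 1.945; check Q = 837.5
Then remove 0.05559 M of E.
Step 2:
                  E         L
  Initial   0.08358     4.028
  Change    0.05373  -0.05373
  Equil      0.1373     3.974
  solve Keq expr → x = -0.02687; check Q = 837.5
Then add 0.9669 M of L.
Step 3:
                  E         L
  Initial    0.1373     4.941
  Change     0.0323   -0.0323
  Equil      0.1696     4.908
  solve Keq expr → x = -0.01615; check Q = 837.5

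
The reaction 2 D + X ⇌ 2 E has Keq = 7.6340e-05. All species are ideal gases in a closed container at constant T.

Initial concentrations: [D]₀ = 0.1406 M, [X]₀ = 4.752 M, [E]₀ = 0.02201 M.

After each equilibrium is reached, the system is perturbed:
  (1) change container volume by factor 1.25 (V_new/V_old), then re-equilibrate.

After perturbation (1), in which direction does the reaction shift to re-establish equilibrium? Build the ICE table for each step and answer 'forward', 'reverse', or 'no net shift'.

Direction: reverse

Q₀ = 0.005157 vs Keq = 7.6340e-05 ⇒ Q>K, reverse
Step 1:
                   D          X          E
  init        0.1406      4.752    0.02201
  Δ          0.01897   0.009484   -0.01897
  eq          0.1596      4.761   0.003042
  solve Keq expr → x = -0.009484; check Q = 7.6340e-05
Then change container volume by factor 1.25 (V_new/V_old).
Step 2:
                   D          X          E
  init        0.1277      3.809   0.002434
  Δ       2.5260e-04 1.2630e-04 -2.5260e-04
  eq          0.1279      3.809   0.002181
  solve Keq expr → x = -1.2630e-04; check Q = 7.6340e-05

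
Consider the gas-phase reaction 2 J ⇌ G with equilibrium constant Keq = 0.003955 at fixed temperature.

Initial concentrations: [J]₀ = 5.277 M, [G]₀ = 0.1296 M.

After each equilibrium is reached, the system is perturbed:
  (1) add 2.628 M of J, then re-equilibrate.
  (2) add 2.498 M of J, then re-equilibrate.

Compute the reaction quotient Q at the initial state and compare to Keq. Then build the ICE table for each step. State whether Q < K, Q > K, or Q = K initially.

Q₀ = 0.004654 vs Keq = 0.003955 ⇒ Q>K, reverse
Step 1:
                   J          G
  I            5.277     0.1296
  C          0.03592   -0.01796
  E            5.313     0.1116
  solve Keq expr → x = -0.01796; check Q = 0.003955
Then add 2.628 M of J.
Step 2:
                   J          G
  I            7.941     0.1116
  C          -0.2452     0.1226
  E            7.696     0.2342
  solve Keq expr → x = 0.1226; check Q = 0.003955
Then add 2.498 M of J.
Step 3:
                   J          G
  I            10.19     0.2342
  C           -0.305     0.1525
  E            9.889     0.3867
  solve Keq expr → x = 0.1525; check Q = 0.003955

Q₀ = 0.004654; Q > K (proceeds reverse)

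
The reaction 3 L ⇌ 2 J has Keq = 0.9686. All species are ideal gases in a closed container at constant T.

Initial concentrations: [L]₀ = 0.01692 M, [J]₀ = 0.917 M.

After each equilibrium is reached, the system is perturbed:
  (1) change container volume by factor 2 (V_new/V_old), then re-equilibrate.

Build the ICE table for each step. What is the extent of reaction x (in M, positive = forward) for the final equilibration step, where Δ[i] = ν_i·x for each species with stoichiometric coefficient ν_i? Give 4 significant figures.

x = -0.01601 M

Q₀ = 1.7360e+05 vs Keq = 0.9686 ⇒ Q>K, reverse
Step 1:
                  L         J
  init      0.01692     0.917
  Δ          0.6218   -0.4146
  eq         0.6388    0.5024
  solve Keq expr → x = -0.2073; check Q = 0.9686
Then change container volume by factor 2 (V_new/V_old).
Step 2:
                  L         J
  init       0.3194    0.2512
  Δ         0.04804  -0.03203
  eq         0.3674    0.2192
  solve Keq expr → x = -0.01601; check Q = 0.9686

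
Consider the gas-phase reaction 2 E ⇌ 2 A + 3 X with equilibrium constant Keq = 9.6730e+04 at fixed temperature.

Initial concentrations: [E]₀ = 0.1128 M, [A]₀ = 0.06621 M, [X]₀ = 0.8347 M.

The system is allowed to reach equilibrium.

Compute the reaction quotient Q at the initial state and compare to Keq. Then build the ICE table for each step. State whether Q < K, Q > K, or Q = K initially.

Q₀ = 0.2004; Q < K (proceeds forward)

Q₀ = 0.2004 vs Keq = 9.6730e+04 ⇒ Q<K, forward
Step 1:
                    E           A           X
  I            0.1128     0.06621      0.8347
  C           -0.1122      0.1122      0.1683
  E        5.7633e-04      0.1784       1.003
  solve Keq expr → x = 0.05611; check Q = 9.6730e+04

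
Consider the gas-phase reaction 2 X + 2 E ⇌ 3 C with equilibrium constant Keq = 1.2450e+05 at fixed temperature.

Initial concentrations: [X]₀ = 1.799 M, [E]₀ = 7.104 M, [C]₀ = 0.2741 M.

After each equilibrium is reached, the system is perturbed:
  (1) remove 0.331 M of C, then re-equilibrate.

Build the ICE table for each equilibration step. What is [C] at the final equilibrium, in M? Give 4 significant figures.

[C]_eq = 2.638 M

Q₀ = 1.2608e-04 vs Keq = 1.2450e+05 ⇒ Q<K, forward
Step 1:
                    X           E           C
  I             1.799       7.104      0.2741
  C            -1.796      -1.796       2.694
  E          0.002731       5.308       2.969
  solve Keq expr → x = 0.8981; check Q = 1.2450e+05
Then remove 0.331 M of C.
Step 2:
                    X           E           C
  I          0.002731       5.308       2.638
  C       -4.4273e-04 -4.4273e-04  6.6410e-04
  E          0.002288       5.307       2.638
  solve Keq expr → x = 2.2137e-04; check Q = 1.2450e+05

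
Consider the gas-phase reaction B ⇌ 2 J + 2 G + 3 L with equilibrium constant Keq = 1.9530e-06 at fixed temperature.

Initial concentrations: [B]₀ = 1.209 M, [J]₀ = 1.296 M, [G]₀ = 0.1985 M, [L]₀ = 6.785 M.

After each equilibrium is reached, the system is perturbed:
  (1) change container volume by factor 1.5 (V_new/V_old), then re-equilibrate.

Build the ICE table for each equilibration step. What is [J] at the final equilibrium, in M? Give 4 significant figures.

[J]_eq = 0.7319 M

Q₀ = 17.1 vs Keq = 1.9530e-06 ⇒ Q>K, reverse
Step 1:
                    B           J           G           L
  I             1.209       1.296      0.1985       6.785
  C           0.09921     -0.1984     -0.1984     -0.2976
  E             1.308       1.098  8.8134e-05       6.487
  solve Keq expr → x = -0.09921; check Q = 1.9530e-06
Then change container volume by factor 1.5 (V_new/V_old).
Step 2:
                    B           J           G           L
  I            0.8721      0.7317  5.8756e-05       4.325
  C       -6.9743e-05  1.3949e-04  1.3949e-04  2.0923e-04
  E            0.8721      0.7319  1.9824e-04       4.325
  solve Keq expr → x = 6.9743e-05; check Q = 1.9530e-06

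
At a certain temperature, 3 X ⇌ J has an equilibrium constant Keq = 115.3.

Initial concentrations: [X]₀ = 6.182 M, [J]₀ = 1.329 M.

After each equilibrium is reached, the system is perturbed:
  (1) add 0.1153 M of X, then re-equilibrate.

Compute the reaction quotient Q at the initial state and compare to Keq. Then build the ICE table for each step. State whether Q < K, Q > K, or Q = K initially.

Q₀ = 0.005625; Q < K (proceeds forward)

Q₀ = 0.005625 vs Keq = 115.3 ⇒ Q<K, forward
Step 1:
                   X          J
  Initial      6.182      1.329
  Change      -5.876      1.959
  Equil       0.3055      3.288
  solve Keq expr → x = 1.959; check Q = 115.3
Then add 0.1153 M of X.
Step 2:
                   X          J
  Initial     0.4208      3.288
  Change     -0.1141    0.03804
  Equil       0.3067      3.326
  solve Keq expr → x = 0.03804; check Q = 115.3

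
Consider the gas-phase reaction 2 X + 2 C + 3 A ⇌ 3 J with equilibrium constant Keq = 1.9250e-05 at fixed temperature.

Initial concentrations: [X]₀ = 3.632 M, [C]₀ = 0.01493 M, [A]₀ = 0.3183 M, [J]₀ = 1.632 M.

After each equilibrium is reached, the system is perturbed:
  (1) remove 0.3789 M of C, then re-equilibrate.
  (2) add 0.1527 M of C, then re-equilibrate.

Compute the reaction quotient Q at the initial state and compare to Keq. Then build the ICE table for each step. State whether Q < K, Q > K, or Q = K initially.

Q₀ = 4.5839e+04 vs Keq = 1.9250e-05 ⇒ Q>K, reverse
Step 1:
                   X          C          A          J
  init         3.632    0.01493     0.3183      1.632
  Δ           0.9972     0.9972      1.496     -1.496
  eq           4.629      1.012      1.814     0.1361
  solve Keq expr → x = -0.4986; check Q = 1.9250e-05
Then remove 0.3789 M of C.
Step 2:
                   X          C          A          J
  init         4.629     0.6333      1.814     0.1361
  Δ          0.02146    0.02146    0.03219   -0.03219
  eq           4.651     0.6547      1.846      0.104
  solve Keq expr → x = -0.01073; check Q = 1.9250e-05
Then add 0.1527 M of C.
Step 3:
                   X          C          A          J
  init         4.651     0.8074      1.846      0.104
  Δ        -0.009107  -0.009107   -0.01366    0.01366
  eq           4.642     0.7983      1.833     0.1176
  solve Keq expr → x = 0.004553; check Q = 1.9250e-05

Q₀ = 4.5839e+04; Q > K (proceeds reverse)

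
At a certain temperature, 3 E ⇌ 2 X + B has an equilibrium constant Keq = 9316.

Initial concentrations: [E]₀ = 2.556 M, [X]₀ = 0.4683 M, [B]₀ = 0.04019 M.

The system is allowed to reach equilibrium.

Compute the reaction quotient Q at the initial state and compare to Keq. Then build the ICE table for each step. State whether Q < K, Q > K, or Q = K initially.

Q₀ = 5.2782e-04; Q < K (proceeds forward)

Q₀ = 5.2782e-04 vs Keq = 9316 ⇒ Q<K, forward
Step 1:
                    E           X           B
  I             2.556      0.4683     0.04019
  C            -2.481       1.654      0.8271
  E           0.07485       2.122      0.8672
  solve Keq expr → x = 0.8271; check Q = 9316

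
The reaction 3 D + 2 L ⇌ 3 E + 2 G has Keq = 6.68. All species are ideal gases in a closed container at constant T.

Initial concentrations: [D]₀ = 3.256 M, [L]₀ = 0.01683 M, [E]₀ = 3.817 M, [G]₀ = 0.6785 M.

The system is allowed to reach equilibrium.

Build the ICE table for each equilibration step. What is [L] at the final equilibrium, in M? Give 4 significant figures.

Q₀ = 2618 vs Keq = 6.68 ⇒ Q>K, reverse
Step 1:
                  D         L         E         G
  I           3.256   0.01683     3.817    0.6785
  C           0.268    0.1786    -0.268   -0.1786
  E           3.524    0.1955     3.549    0.4999
  solve Keq expr → x = -0.08932; check Q = 6.68

[L]_eq = 0.1955 M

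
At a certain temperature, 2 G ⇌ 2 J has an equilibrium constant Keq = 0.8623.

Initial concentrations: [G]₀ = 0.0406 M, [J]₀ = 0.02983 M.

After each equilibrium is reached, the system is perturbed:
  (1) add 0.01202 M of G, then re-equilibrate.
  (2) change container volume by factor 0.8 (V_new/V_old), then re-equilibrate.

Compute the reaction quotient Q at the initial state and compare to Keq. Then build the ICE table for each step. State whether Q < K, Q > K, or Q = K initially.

Q₀ = 0.5398; Q < K (proceeds forward)

Q₀ = 0.5398 vs Keq = 0.8623 ⇒ Q<K, forward
Step 1:
                   G          J
  Initial     0.0406    0.02983
  Change   -0.004081   0.004081
  Equil      0.03652    0.03391
  solve Keq expr → x = 0.002041; check Q = 0.8623
Then add 0.01202 M of G.
Step 2:
                   G          J
  Initial    0.04854    0.03391
  Change   -0.005788   0.005788
  Equil      0.04275     0.0397
  solve Keq expr → x = 0.002894; check Q = 0.8623
Then change container volume by factor 0.8 (V_new/V_old).
Step 3:
                   G          J
  Initial    0.05344    0.04962
  Change           0          0
  Equil      0.05344    0.04962
  solve Keq expr → x = 0; check Q = 0.8623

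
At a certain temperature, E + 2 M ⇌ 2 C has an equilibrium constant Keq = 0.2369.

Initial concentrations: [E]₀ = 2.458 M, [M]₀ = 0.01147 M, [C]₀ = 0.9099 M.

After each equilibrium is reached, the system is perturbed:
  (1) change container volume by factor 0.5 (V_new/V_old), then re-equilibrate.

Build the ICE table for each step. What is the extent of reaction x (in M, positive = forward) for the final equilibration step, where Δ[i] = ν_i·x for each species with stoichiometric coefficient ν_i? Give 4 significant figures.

Q₀ = 2560 vs Keq = 0.2369 ⇒ Q>K, reverse
Step 1:
                  E         M         C
  I           2.458   0.01147    0.9099
  C          0.2501    0.5001   -0.5001
  E           2.708    0.5116    0.4098
  solve Keq expr → x = -0.2501; check Q = 0.2369
Then change container volume by factor 0.5 (V_new/V_old).
Step 2:
                  E         M         C
  I           5.416     1.023    0.8195
  C        -0.07792   -0.1558    0.1558
  E           5.338    0.8674    0.9754
  solve Keq expr → x = 0.07792; check Q = 0.2369

x = 0.07792 M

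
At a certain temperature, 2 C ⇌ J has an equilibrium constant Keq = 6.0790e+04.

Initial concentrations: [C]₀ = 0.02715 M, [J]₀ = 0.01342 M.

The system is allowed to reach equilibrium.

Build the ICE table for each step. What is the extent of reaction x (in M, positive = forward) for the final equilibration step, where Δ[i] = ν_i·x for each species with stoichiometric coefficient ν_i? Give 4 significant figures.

x = 0.01324 M

Q₀ = 18.21 vs Keq = 6.0790e+04 ⇒ Q<K, forward
Step 1:
                    C           J
  Initial     0.02715     0.01342
  Change     -0.02649     0.01324
  Equil    6.6229e-04     0.02666
  solve Keq expr → x = 0.01324; check Q = 6.0790e+04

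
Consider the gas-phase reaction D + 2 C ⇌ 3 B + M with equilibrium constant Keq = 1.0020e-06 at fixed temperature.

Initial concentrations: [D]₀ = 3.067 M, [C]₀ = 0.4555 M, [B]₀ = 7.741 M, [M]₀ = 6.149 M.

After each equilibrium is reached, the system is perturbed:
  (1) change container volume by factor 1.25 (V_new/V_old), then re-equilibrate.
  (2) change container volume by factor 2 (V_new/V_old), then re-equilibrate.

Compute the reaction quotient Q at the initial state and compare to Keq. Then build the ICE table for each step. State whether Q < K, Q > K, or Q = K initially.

Q₀ = 4482 vs Keq = 1.0020e-06 ⇒ Q>K, reverse
Step 1:
                   D          C          B          M
  I            3.067     0.4555      7.741      6.149
  C            2.568      5.136     -7.704     -2.568
  E            5.635      5.592    0.03667      3.581
  solve Keq expr → x = -2.568; check Q = 1.0020e-06
Then change container volume by factor 1.25 (V_new/V_old).
Step 2:
                   D          C          B          M
  I            4.508      4.473    0.02933      2.865
  C       -7.5118e-04  -0.001502   0.002254 7.5118e-04
  E            4.507      4.472    0.03159      2.865
  solve Keq expr → x = 7.5118e-04; check Q = 1.0020e-06
Then change container volume by factor 2 (V_new/V_old).
Step 3:
                   D          C          B          M
  I            2.254      2.236    0.01579      1.433
  C         -0.00136  -0.002719   0.004079    0.00136
  E            2.252      2.233    0.01987      1.434
  solve Keq expr → x = 0.00136; check Q = 1.0020e-06

Q₀ = 4482; Q > K (proceeds reverse)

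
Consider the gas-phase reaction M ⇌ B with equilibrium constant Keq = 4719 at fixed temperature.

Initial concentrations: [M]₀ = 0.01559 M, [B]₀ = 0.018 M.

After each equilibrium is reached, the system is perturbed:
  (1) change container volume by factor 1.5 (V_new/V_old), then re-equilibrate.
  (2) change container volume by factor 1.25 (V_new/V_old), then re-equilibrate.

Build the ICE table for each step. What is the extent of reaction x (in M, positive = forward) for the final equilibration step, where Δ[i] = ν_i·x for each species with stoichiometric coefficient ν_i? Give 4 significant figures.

Q₀ = 1.155 vs Keq = 4719 ⇒ Q<K, forward
Step 1:
                  M         B
  init      0.01559     0.018
  Δ        -0.01558   0.01558
  eq      7.1165e-06   0.03358
  solve Keq expr → x = 0.01558; check Q = 4719
Then change container volume by factor 1.5 (V_new/V_old).
Step 2:
                  M         B
  init    4.7444e-06   0.02239
  Δ               0         0
  eq      4.7444e-06   0.02239
  solve Keq expr → x = 0; check Q = 4719
Then change container volume by factor 1.25 (V_new/V_old).
Step 3:
                  M         B
  init    3.7955e-06   0.01791
  Δ               0         0
  eq      3.7955e-06   0.01791
  solve Keq expr → x = 0; check Q = 4719

x = 0 M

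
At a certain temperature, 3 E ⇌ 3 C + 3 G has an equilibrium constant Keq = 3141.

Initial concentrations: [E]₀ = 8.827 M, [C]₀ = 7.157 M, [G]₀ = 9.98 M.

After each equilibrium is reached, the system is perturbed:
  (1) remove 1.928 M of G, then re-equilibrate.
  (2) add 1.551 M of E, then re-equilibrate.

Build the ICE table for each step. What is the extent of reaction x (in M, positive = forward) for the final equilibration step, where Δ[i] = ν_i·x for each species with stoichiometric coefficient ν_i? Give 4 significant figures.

x = 0.2165 M

Q₀ = 529.8 vs Keq = 3141 ⇒ Q<K, forward
Step 1:
                   E          C          G
  Initial      8.827      7.157       9.98
  Change      -1.726      1.726      1.726
  Equil        7.101      8.883      11.71
  solve Keq expr → x = 0.5754; check Q = 3141
Then remove 1.928 M of G.
Step 2:
                   E          C          G
  Initial      7.101      8.883      9.778
  Change     -0.5065     0.5065     0.5065
  Equil        6.594       9.39      10.28
  solve Keq expr → x = 0.1688; check Q = 3141
Then add 1.551 M of E.
Step 3:
                   E          C          G
  Initial      8.145       9.39      10.28
  Change     -0.6496     0.6496     0.6496
  Equil        7.496      10.04      10.93
  solve Keq expr → x = 0.2165; check Q = 3141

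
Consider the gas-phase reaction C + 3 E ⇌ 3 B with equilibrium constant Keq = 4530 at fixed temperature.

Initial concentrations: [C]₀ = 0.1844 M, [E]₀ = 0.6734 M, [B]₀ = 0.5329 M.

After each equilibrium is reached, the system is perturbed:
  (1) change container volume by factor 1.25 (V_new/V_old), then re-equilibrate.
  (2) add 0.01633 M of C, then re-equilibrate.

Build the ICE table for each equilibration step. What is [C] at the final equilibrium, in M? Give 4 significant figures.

Q₀ = 2.688 vs Keq = 4530 ⇒ Q<K, forward
Step 1:
                  C         E         B
  init       0.1844    0.6734    0.5329
  Δ         -0.1572   -0.4716    0.4716
  eq        0.02721    0.2018     1.004
  solve Keq expr → x = 0.1572; check Q = 4530
Then change container volume by factor 1.25 (V_new/V_old).
Step 2:
                  C         E         B
  init      0.02177    0.1615    0.8036
  Δ        0.002031  0.006093 -0.006093
  eq         0.0238    0.1676    0.7975
  solve Keq expr → x = -0.002031; check Q = 4530
Then add 0.01633 M of C.
Step 3:
                  C         E         B
  init      0.04013    0.1676    0.7975
  Δ       -0.005526  -0.01658   0.01658
  eq         0.0346     0.151    0.8141
  solve Keq expr → x = 0.005526; check Q = 4530

[C]_eq = 0.0346 M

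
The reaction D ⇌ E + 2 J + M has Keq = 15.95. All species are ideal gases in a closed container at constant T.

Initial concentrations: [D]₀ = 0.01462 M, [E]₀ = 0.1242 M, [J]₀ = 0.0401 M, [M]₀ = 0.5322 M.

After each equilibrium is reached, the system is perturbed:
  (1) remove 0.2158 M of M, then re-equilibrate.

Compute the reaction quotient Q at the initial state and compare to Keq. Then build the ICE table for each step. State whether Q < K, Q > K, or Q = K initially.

Q₀ = 0.00727 vs Keq = 15.95 ⇒ Q<K, forward
Step 1:
                  D         E         J         M
  I         0.01462    0.1242    0.0401    0.5322
  C         -0.0146    0.0146   0.02919    0.0146
  E       2.2848e-05    0.1388   0.06929    0.5468
  solve Keq expr → x = 0.0146; check Q = 15.95
Then remove 0.2158 M of M.
Step 2:
                  D         E         J         M
  I       2.2848e-05    0.1388   0.06929     0.331
  C       -9.0086e-06 9.0086e-06 1.8017e-05 9.0086e-06
  E       1.3839e-05    0.1388   0.06931     0.331
  solve Keq expr → x = 9.0086e-06; check Q = 15.95

Q₀ = 0.00727; Q < K (proceeds forward)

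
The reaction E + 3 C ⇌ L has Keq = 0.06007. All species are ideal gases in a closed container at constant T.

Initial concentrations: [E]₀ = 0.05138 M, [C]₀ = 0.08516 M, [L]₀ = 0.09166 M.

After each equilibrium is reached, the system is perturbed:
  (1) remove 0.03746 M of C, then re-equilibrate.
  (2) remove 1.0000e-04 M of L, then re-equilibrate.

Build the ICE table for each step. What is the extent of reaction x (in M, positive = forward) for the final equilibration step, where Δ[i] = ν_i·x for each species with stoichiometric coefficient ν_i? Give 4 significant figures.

x = 9.9012e-05 M

Q₀ = 2889 vs Keq = 0.06007 ⇒ Q>K, reverse
Step 1:
                    E           C           L
  init        0.05138     0.08516     0.09166
  Δ           0.09126      0.2738    -0.09126
  eq           0.1426       0.359  3.9629e-04
  solve Keq expr → x = -0.09126; check Q = 0.06007
Then remove 0.03746 M of C.
Step 2:
                    E           C           L
  init         0.1426      0.3215  3.9629e-04
  Δ        1.1047e-04  3.3141e-04 -1.1047e-04
  eq           0.1428      0.3218  2.8582e-04
  solve Keq expr → x = -1.1047e-04; check Q = 0.06007
Then remove 1.0000e-04 M of L.
Step 3:
                    E           C           L
  init         0.1428      0.3218  1.8582e-04
  Δ       -9.9012e-05 -2.9703e-04  9.9012e-05
  eq           0.1427      0.3215  2.8483e-04
  solve Keq expr → x = 9.9012e-05; check Q = 0.06007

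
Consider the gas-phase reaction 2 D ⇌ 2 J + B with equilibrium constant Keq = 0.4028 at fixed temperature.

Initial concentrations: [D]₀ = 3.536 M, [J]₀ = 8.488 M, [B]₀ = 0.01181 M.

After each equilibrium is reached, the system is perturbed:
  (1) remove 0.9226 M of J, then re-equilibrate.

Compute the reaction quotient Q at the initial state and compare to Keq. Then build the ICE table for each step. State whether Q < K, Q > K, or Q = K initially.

Q₀ = 0.06805 vs Keq = 0.4028 ⇒ Q<K, forward
Step 1:
                  D         J         B
  init        3.536     8.488   0.01181
  Δ         -0.1048    0.1048   0.05241
  eq          3.431     8.593   0.06422
  solve Keq expr → x = 0.05241; check Q = 0.4028
Then remove 0.9226 M of J.
Step 2:
                  D         J         B
  init        3.431      7.67   0.06422
  Δ        -0.02887   0.02887   0.01444
  eq          3.402     7.699   0.07866
  solve Keq expr → x = 0.01444; check Q = 0.4028

Q₀ = 0.06805; Q < K (proceeds forward)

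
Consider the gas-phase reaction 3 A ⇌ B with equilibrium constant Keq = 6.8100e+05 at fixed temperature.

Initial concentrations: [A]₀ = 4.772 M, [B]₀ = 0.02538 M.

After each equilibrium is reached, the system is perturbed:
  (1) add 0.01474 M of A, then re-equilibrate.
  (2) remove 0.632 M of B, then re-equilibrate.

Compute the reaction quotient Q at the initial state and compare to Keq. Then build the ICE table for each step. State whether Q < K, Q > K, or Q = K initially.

Q₀ = 2.3356e-04 vs Keq = 6.8100e+05 ⇒ Q<K, forward
Step 1:
                  A         B
  I           4.772   0.02538
  C          -4.759     1.586
  E         0.01333     1.612
  solve Keq expr → x = 1.586; check Q = 6.8100e+05
Then add 0.01474 M of A.
Step 2:
                  A         B
  I         0.02807     1.612
  C        -0.01473  0.004909
  E         0.01334     1.617
  solve Keq expr → x = 0.004909; check Q = 6.8100e+05
Then remove 0.632 M of B.
Step 3:
                  A         B
  I         0.01334    0.9845
  C        -0.00203 6.7659e-04
  E         0.01131    0.9852
  solve Keq expr → x = 6.7659e-04; check Q = 6.8100e+05

Q₀ = 2.3356e-04; Q < K (proceeds forward)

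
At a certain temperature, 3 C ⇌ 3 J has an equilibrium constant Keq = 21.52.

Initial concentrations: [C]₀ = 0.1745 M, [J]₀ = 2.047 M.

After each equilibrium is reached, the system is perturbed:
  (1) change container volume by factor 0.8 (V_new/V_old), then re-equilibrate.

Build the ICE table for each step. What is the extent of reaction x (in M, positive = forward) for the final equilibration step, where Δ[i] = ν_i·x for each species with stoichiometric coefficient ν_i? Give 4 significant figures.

x = 0 M

Q₀ = 1614 vs Keq = 21.52 ⇒ Q>K, reverse
Step 1:
                  C         J
  I          0.1745     2.047
  C           0.413    -0.413
  E          0.5875     1.634
  solve Keq expr → x = -0.1377; check Q = 21.52
Then change container volume by factor 0.8 (V_new/V_old).
Step 2:
                  C         J
  I          0.7343     2.043
  C               0         0
  E          0.7343     2.043
  solve Keq expr → x = 0; check Q = 21.52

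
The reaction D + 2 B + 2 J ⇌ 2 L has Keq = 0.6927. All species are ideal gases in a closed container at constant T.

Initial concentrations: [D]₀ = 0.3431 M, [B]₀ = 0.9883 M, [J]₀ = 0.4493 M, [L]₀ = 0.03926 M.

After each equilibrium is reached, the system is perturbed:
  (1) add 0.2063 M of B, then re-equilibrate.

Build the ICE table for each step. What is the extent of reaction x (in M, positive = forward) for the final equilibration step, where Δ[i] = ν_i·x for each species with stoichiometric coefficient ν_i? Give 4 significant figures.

x = 0.00911 M

Q₀ = 0.02278 vs Keq = 0.6927 ⇒ Q<K, forward
Step 1:
                   D          B          J          L
  I           0.3431     0.9883     0.4493    0.03926
  C         -0.05016    -0.1003    -0.1003     0.1003
  E           0.2929      0.888      0.349     0.1396
  solve Keq expr → x = 0.05016; check Q = 0.6927
Then add 0.2063 M of B.
Step 2:
                   D          B          J          L
  I           0.2929      1.094      0.349     0.1396
  C         -0.00911   -0.01822   -0.01822    0.01822
  E           0.2838      1.076     0.3308     0.1578
  solve Keq expr → x = 0.00911; check Q = 0.6927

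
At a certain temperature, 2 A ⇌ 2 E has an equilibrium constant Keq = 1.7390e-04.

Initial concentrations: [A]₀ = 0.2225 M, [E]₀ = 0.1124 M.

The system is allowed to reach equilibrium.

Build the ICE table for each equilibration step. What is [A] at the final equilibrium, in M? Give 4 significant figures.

Q₀ = 0.2552 vs Keq = 1.7390e-04 ⇒ Q>K, reverse
Step 1:
                   A          E
  I           0.2225     0.1124
  C            0.108     -0.108
  E           0.3305   0.004359
  solve Keq expr → x = -0.05402; check Q = 1.7390e-04

[A]_eq = 0.3305 M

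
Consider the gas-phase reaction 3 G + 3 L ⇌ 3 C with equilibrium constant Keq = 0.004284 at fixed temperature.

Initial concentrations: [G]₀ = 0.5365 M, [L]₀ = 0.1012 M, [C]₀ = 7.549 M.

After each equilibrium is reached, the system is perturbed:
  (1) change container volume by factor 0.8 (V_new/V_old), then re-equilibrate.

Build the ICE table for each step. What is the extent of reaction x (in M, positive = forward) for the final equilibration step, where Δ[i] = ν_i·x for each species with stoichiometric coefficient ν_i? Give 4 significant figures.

x = 0.1249 M

Q₀ = 2.6879e+06 vs Keq = 0.004284 ⇒ Q>K, reverse
Step 1:
                  G         L         C
  init       0.5365    0.1012     7.549
  Δ           4.216     4.216    -4.216
  eq          4.753     4.317     3.333
  solve Keq expr → x = -1.405; check Q = 0.004284
Then change container volume by factor 0.8 (V_new/V_old).
Step 2:
                  G         L         C
  init        5.941     5.397     4.166
  Δ         -0.3746   -0.3746    0.3746
  eq          5.566     5.022      4.54
  solve Keq expr → x = 0.1249; check Q = 0.004284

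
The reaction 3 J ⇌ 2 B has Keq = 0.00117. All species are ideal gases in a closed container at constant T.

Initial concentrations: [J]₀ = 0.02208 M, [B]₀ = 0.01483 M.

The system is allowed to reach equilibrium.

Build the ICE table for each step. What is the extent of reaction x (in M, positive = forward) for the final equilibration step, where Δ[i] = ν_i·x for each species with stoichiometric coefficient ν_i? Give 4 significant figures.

x = -0.007258 M

Q₀ = 20.43 vs Keq = 0.00117 ⇒ Q>K, reverse
Step 1:
                  J         B
  init      0.02208   0.01483
  Δ         0.02177  -0.01452
  eq        0.04385 3.1413e-04
  solve Keq expr → x = -0.007258; check Q = 0.00117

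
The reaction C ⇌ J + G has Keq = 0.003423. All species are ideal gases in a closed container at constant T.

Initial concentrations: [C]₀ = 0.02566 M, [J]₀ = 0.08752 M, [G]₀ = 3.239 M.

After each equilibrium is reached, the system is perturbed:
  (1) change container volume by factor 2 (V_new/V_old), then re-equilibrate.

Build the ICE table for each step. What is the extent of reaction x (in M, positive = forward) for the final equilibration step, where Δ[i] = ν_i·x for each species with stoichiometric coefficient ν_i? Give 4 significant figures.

x = 6.1259e-05 M

Q₀ = 11.05 vs Keq = 0.003423 ⇒ Q>K, reverse
Step 1:
                    C           J           G
  I           0.02566     0.08752       3.239
  C            0.0874     -0.0874     -0.0874
  E            0.1131  1.2279e-04       3.152
  solve Keq expr → x = -0.0874; check Q = 0.003423
Then change container volume by factor 2 (V_new/V_old).
Step 2:
                    C           J           G
  I           0.05653  6.1397e-05       1.576
  C       -6.1259e-05  6.1259e-05  6.1259e-05
  E           0.05647  1.2266e-04       1.576
  solve Keq expr → x = 6.1259e-05; check Q = 0.003423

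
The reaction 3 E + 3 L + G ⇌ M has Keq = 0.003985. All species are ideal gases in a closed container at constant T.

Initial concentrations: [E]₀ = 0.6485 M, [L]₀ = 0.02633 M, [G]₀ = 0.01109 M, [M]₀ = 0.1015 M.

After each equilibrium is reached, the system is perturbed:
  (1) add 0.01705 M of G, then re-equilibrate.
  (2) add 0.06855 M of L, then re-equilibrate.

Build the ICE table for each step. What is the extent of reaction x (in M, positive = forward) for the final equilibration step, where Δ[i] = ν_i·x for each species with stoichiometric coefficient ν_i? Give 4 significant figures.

Q₀ = 1.8385e+06 vs Keq = 0.003985 ⇒ Q>K, reverse
Step 1:
                   E          L          G          M
  init        0.6485    0.02633    0.01109     0.1015
  Δ           0.3045     0.3045     0.1015    -0.1015
  eq           0.953     0.3308     0.1126 1.4052e-05
  solve Keq expr → x = -0.1015; check Q = 0.003985
Then add 0.01705 M of G.
Step 2:
                   E          L          G          M
  init         0.953     0.3308     0.1296 1.4052e-05
  Δ       -6.3802e-06 -6.3802e-06 -2.1267e-06 2.1267e-06
  eq           0.953     0.3308     0.1296 1.6179e-05
  solve Keq expr → x = 2.1267e-06; check Q = 0.003985
Then add 0.06855 M of L.
Step 3:
                   E          L          G          M
  init         0.953     0.3993     0.1296 1.6179e-05
  Δ       -3.6820e-05 -3.6820e-05 -1.2273e-05 1.2273e-05
  eq          0.9529     0.3993     0.1296 2.8452e-05
  solve Keq expr → x = 1.2273e-05; check Q = 0.003985

x = 1.2273e-05 M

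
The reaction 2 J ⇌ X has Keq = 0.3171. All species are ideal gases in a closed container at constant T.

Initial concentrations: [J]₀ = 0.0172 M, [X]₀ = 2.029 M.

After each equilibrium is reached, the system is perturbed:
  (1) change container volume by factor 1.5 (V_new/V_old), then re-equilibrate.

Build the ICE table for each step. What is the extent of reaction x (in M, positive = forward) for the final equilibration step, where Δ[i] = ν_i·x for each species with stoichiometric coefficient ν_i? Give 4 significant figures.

Q₀ = 6858 vs Keq = 0.3171 ⇒ Q>K, reverse
Step 1:
                  J         X
  I          0.0172     2.029
  C           1.849   -0.9245
  E           1.866     1.104
  solve Keq expr → x = -0.9245; check Q = 0.3171
Then change container volume by factor 1.5 (V_new/V_old).
Step 2:
                  J         X
  I           1.244    0.7363
  C          0.1822  -0.09111
  E           1.426    0.6452
  solve Keq expr → x = -0.09111; check Q = 0.3171

x = -0.09111 M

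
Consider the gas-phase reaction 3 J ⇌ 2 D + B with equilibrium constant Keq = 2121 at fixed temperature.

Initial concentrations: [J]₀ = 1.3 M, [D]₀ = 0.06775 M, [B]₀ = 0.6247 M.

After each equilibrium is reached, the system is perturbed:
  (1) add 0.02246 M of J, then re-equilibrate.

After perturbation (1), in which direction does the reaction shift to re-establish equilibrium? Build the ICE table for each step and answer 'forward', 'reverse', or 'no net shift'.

Q₀ = 0.001305 vs Keq = 2121 ⇒ Q<K, forward
Step 1:
                  J         D         B
  init          1.3   0.06775    0.6247
  Δ          -1.227    0.8183    0.4091
  eq         0.0726     0.886     1.034
  solve Keq expr → x = 0.4091; check Q = 2121
Then add 0.02246 M of J.
Step 2:
                  J         D         B
  init      0.09506     0.886     1.034
  Δ        -0.02151   0.01434   0.00717
  eq        0.07355    0.9004     1.041
  solve Keq expr → x = 0.00717; check Q = 2121

Direction: forward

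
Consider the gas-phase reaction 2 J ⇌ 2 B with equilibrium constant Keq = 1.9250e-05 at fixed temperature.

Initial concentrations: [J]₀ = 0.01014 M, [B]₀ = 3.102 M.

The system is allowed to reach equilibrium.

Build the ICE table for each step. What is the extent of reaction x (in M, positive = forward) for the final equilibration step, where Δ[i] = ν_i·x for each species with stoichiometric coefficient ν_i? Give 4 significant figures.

x = -1.544 M

Q₀ = 9.3585e+04 vs Keq = 1.9250e-05 ⇒ Q>K, reverse
Step 1:
                   J          B
  init       0.01014      3.102
  Δ            3.088     -3.088
  eq           3.099    0.01359
  solve Keq expr → x = -1.544; check Q = 1.9250e-05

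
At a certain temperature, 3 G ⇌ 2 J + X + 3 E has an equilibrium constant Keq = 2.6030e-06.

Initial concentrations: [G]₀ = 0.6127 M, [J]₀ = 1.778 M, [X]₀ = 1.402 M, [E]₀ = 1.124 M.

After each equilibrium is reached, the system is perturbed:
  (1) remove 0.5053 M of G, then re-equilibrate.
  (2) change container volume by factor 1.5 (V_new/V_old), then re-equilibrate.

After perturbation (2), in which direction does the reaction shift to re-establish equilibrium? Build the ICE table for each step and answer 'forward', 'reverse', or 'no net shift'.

Q₀ = 27.36 vs Keq = 2.6030e-06 ⇒ Q>K, reverse
Step 1:
                   G          J          X          E
  Initial     0.6127      1.778      1.402      1.124
  Change       1.101    -0.7342    -0.3671     -1.101
  Equil        1.714      1.044      1.035    0.02265
  solve Keq expr → x = -0.3671; check Q = 2.6030e-06
Then remove 0.5053 M of G.
Step 2:
                   G          J          X          E
  Initial      1.209      1.044      1.035    0.02265
  Change    0.006536  -0.004357  -0.002179  -0.006536
  Equil        1.215      1.039      1.033    0.01612
  solve Keq expr → x = -0.002179; check Q = 2.6030e-06
Then change container volume by factor 1.5 (V_new/V_old).
Step 3:
                   G          J          X          E
  Initial     0.8102     0.6929     0.6885    0.01075
  Change   -0.005203   0.003468   0.001734   0.005203
  Equil        0.805     0.6964     0.6902    0.01595
  solve Keq expr → x = 0.001734; check Q = 2.6030e-06

Direction: forward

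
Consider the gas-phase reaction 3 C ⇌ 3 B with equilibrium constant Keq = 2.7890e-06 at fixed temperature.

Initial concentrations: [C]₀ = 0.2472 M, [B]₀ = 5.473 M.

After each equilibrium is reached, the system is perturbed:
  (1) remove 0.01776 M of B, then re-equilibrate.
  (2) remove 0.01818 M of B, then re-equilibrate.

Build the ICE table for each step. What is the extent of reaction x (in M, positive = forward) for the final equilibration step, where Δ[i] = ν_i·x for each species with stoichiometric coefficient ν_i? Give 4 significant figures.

x = 0.005976 M

Q₀ = 1.0853e+04 vs Keq = 2.7890e-06 ⇒ Q>K, reverse
Step 1:
                  C         B
  Initial    0.2472     5.473
  Change      5.394    -5.394
  Equil       5.641    0.0794
  solve Keq expr → x = -1.798; check Q = 2.7890e-06
Then remove 0.01776 M of B.
Step 2:
                  C         B
  Initial     5.641   0.06164
  Change   -0.01751   0.01751
  Equil       5.623   0.07915
  solve Keq expr → x = 0.005838; check Q = 2.7890e-06
Then remove 0.01818 M of B.
Step 3:
                  C         B
  Initial     5.623   0.06097
  Change   -0.01793   0.01793
  Equil       5.605    0.0789
  solve Keq expr → x = 0.005976; check Q = 2.7890e-06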